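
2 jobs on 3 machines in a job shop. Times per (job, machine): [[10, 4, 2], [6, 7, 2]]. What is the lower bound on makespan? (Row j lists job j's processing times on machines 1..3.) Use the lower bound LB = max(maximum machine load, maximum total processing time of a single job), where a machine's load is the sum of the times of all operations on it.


Machine loads:
  Machine 1: 10 + 6 = 16
  Machine 2: 4 + 7 = 11
  Machine 3: 2 + 2 = 4
Max machine load = 16
Job totals:
  Job 1: 16
  Job 2: 15
Max job total = 16
Lower bound = max(16, 16) = 16

16


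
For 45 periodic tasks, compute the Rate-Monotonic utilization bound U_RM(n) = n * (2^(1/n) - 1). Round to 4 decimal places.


Compute 2^(1/45) = 1.0155225125
Subtract 1: 1.0155225125 - 1 = 0.0155225125
Multiply by n: 45 * 0.0155225125 = 0.6985130625
Round to 4 dp: 0.6985

0.6985


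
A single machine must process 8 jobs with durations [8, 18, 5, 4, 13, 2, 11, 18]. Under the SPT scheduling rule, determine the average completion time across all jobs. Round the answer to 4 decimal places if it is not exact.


Sort jobs by processing time (SPT order): [2, 4, 5, 8, 11, 13, 18, 18]
Compute completion times sequentially:
  Job 1: processing = 2, completes at 2
  Job 2: processing = 4, completes at 6
  Job 3: processing = 5, completes at 11
  Job 4: processing = 8, completes at 19
  Job 5: processing = 11, completes at 30
  Job 6: processing = 13, completes at 43
  Job 7: processing = 18, completes at 61
  Job 8: processing = 18, completes at 79
Sum of completion times = 251
Average completion time = 251/8 = 31.375

31.375


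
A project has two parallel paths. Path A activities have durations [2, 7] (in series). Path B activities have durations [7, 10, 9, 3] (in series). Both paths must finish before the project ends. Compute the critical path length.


Path A total = 2 + 7 = 9
Path B total = 7 + 10 + 9 + 3 = 29
Critical path = longest path = max(9, 29) = 29

29


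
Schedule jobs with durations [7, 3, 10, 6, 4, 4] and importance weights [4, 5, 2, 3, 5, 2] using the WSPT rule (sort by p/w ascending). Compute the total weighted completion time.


Compute p/w ratios and sort ascending (WSPT): [(3, 5), (4, 5), (7, 4), (6, 3), (4, 2), (10, 2)]
Compute weighted completion times:
  Job (p=3,w=5): C=3, w*C=5*3=15
  Job (p=4,w=5): C=7, w*C=5*7=35
  Job (p=7,w=4): C=14, w*C=4*14=56
  Job (p=6,w=3): C=20, w*C=3*20=60
  Job (p=4,w=2): C=24, w*C=2*24=48
  Job (p=10,w=2): C=34, w*C=2*34=68
Total weighted completion time = 282

282


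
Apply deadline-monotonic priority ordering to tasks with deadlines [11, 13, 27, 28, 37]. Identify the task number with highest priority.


Sort tasks by relative deadline (ascending):
  Task 1: deadline = 11
  Task 2: deadline = 13
  Task 3: deadline = 27
  Task 4: deadline = 28
  Task 5: deadline = 37
Priority order (highest first): [1, 2, 3, 4, 5]
Highest priority task = 1

1


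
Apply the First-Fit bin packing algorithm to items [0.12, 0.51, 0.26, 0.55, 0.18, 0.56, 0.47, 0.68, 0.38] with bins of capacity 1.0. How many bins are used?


Place items sequentially using First-Fit:
  Item 0.12 -> new Bin 1
  Item 0.51 -> Bin 1 (now 0.63)
  Item 0.26 -> Bin 1 (now 0.89)
  Item 0.55 -> new Bin 2
  Item 0.18 -> Bin 2 (now 0.73)
  Item 0.56 -> new Bin 3
  Item 0.47 -> new Bin 4
  Item 0.68 -> new Bin 5
  Item 0.38 -> Bin 3 (now 0.94)
Total bins used = 5

5


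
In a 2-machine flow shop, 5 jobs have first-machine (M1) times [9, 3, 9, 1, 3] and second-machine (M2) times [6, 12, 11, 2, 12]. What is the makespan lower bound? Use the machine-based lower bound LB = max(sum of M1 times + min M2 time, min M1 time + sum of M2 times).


LB1 = sum(M1 times) + min(M2 times) = 25 + 2 = 27
LB2 = min(M1 times) + sum(M2 times) = 1 + 43 = 44
Lower bound = max(LB1, LB2) = max(27, 44) = 44

44


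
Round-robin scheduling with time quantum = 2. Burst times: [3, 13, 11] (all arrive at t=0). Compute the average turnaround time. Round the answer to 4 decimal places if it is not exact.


Time quantum = 2
Execution trace:
  J1 runs 2 units, time = 2
  J2 runs 2 units, time = 4
  J3 runs 2 units, time = 6
  J1 runs 1 units, time = 7
  J2 runs 2 units, time = 9
  J3 runs 2 units, time = 11
  J2 runs 2 units, time = 13
  J3 runs 2 units, time = 15
  J2 runs 2 units, time = 17
  J3 runs 2 units, time = 19
  J2 runs 2 units, time = 21
  J3 runs 2 units, time = 23
  J2 runs 2 units, time = 25
  J3 runs 1 units, time = 26
  J2 runs 1 units, time = 27
Finish times: [7, 27, 26]
Average turnaround = 60/3 = 20.0

20.0


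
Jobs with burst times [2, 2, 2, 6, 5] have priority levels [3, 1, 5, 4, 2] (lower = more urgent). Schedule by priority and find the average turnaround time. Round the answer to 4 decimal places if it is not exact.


Sort by priority (ascending = highest first):
Order: [(1, 2), (2, 5), (3, 2), (4, 6), (5, 2)]
Completion times:
  Priority 1, burst=2, C=2
  Priority 2, burst=5, C=7
  Priority 3, burst=2, C=9
  Priority 4, burst=6, C=15
  Priority 5, burst=2, C=17
Average turnaround = 50/5 = 10.0

10.0


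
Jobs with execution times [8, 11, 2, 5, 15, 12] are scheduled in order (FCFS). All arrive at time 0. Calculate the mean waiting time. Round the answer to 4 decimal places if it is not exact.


FCFS order (as given): [8, 11, 2, 5, 15, 12]
Waiting times:
  Job 1: wait = 0
  Job 2: wait = 8
  Job 3: wait = 19
  Job 4: wait = 21
  Job 5: wait = 26
  Job 6: wait = 41
Sum of waiting times = 115
Average waiting time = 115/6 = 19.1667

19.1667


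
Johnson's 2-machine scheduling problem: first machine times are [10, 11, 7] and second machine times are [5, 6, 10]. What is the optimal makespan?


Apply Johnson's rule:
  Group 1 (a <= b): [(3, 7, 10)]
  Group 2 (a > b): [(2, 11, 6), (1, 10, 5)]
Optimal job order: [3, 2, 1]
Schedule:
  Job 3: M1 done at 7, M2 done at 17
  Job 2: M1 done at 18, M2 done at 24
  Job 1: M1 done at 28, M2 done at 33
Makespan = 33

33


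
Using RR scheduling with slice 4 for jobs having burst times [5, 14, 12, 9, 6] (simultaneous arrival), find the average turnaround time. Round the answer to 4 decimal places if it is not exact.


Time quantum = 4
Execution trace:
  J1 runs 4 units, time = 4
  J2 runs 4 units, time = 8
  J3 runs 4 units, time = 12
  J4 runs 4 units, time = 16
  J5 runs 4 units, time = 20
  J1 runs 1 units, time = 21
  J2 runs 4 units, time = 25
  J3 runs 4 units, time = 29
  J4 runs 4 units, time = 33
  J5 runs 2 units, time = 35
  J2 runs 4 units, time = 39
  J3 runs 4 units, time = 43
  J4 runs 1 units, time = 44
  J2 runs 2 units, time = 46
Finish times: [21, 46, 43, 44, 35]
Average turnaround = 189/5 = 37.8

37.8


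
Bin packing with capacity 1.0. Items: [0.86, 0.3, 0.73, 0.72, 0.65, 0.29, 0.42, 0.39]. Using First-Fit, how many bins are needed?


Place items sequentially using First-Fit:
  Item 0.86 -> new Bin 1
  Item 0.3 -> new Bin 2
  Item 0.73 -> new Bin 3
  Item 0.72 -> new Bin 4
  Item 0.65 -> Bin 2 (now 0.95)
  Item 0.29 -> new Bin 5
  Item 0.42 -> Bin 5 (now 0.71)
  Item 0.39 -> new Bin 6
Total bins used = 6

6


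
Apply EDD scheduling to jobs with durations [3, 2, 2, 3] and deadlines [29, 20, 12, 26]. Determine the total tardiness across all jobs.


Sort by due date (EDD order): [(2, 12), (2, 20), (3, 26), (3, 29)]
Compute completion times and tardiness:
  Job 1: p=2, d=12, C=2, tardiness=max(0,2-12)=0
  Job 2: p=2, d=20, C=4, tardiness=max(0,4-20)=0
  Job 3: p=3, d=26, C=7, tardiness=max(0,7-26)=0
  Job 4: p=3, d=29, C=10, tardiness=max(0,10-29)=0
Total tardiness = 0

0


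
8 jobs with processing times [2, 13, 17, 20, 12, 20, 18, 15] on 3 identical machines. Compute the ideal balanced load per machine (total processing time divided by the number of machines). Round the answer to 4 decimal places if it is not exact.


Total processing time = 2 + 13 + 17 + 20 + 12 + 20 + 18 + 15 = 117
Number of machines = 3
Ideal balanced load = 117 / 3 = 39.0

39.0


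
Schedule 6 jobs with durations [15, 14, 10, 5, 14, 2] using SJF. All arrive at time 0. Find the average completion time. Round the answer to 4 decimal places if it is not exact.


SJF order (ascending): [2, 5, 10, 14, 14, 15]
Completion times:
  Job 1: burst=2, C=2
  Job 2: burst=5, C=7
  Job 3: burst=10, C=17
  Job 4: burst=14, C=31
  Job 5: burst=14, C=45
  Job 6: burst=15, C=60
Average completion = 162/6 = 27.0

27.0


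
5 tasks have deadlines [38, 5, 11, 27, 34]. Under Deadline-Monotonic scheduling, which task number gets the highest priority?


Sort tasks by relative deadline (ascending):
  Task 2: deadline = 5
  Task 3: deadline = 11
  Task 4: deadline = 27
  Task 5: deadline = 34
  Task 1: deadline = 38
Priority order (highest first): [2, 3, 4, 5, 1]
Highest priority task = 2

2


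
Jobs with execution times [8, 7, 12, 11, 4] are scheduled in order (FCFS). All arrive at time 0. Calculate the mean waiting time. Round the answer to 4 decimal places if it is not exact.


FCFS order (as given): [8, 7, 12, 11, 4]
Waiting times:
  Job 1: wait = 0
  Job 2: wait = 8
  Job 3: wait = 15
  Job 4: wait = 27
  Job 5: wait = 38
Sum of waiting times = 88
Average waiting time = 88/5 = 17.6

17.6


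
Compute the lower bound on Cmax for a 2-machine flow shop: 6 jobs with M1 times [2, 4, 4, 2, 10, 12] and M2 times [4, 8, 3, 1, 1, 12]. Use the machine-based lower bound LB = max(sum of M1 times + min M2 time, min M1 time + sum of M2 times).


LB1 = sum(M1 times) + min(M2 times) = 34 + 1 = 35
LB2 = min(M1 times) + sum(M2 times) = 2 + 29 = 31
Lower bound = max(LB1, LB2) = max(35, 31) = 35

35


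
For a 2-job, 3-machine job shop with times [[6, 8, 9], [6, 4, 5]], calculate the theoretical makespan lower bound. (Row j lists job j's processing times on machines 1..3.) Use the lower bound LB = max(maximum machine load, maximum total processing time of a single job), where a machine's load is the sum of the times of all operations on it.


Machine loads:
  Machine 1: 6 + 6 = 12
  Machine 2: 8 + 4 = 12
  Machine 3: 9 + 5 = 14
Max machine load = 14
Job totals:
  Job 1: 23
  Job 2: 15
Max job total = 23
Lower bound = max(14, 23) = 23

23


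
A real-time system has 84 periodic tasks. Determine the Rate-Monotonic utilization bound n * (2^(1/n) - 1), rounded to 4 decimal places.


Compute 2^(1/84) = 1.0082858917
Subtract 1: 1.0082858917 - 1 = 0.0082858917
Multiply by n: 84 * 0.0082858917 = 0.6960149028
Round to 4 dp: 0.6960

0.6960


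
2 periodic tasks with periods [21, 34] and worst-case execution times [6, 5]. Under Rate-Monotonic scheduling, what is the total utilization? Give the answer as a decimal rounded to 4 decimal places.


Compute individual utilizations (exact fractions):
  Task 1: C/T = 6/21 = 2/7 (approx. 0.2857)
  Task 2: C/T = 5/34 (approx. 0.1471)
Total utilization U = 2/7 + 5/34 = 103/238
Rounded to 4 decimal places: U = 0.4328
RM (Liu & Layland) bound for 2 tasks = 0.828427; compare with U = 103/238 (approx. 0.432773)
U <= bound, so schedulable by RM sufficient condition.

0.4328


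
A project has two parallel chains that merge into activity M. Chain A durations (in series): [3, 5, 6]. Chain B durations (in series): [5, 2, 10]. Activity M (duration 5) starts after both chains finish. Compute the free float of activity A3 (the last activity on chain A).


ES(A3) = sum of predecessors on chain A = 8
EF(A3) = ES + duration = 8 + 6 = 14
Successor of A3 is M. ES(M) = max(sum(A), sum(B)) = max(14, 17) = 17
Free float = ES(successor) - EF(current) = 17 - 14 = 3

3


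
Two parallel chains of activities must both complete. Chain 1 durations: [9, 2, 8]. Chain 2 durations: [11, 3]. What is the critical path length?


Path A total = 9 + 2 + 8 = 19
Path B total = 11 + 3 = 14
Critical path = longest path = max(19, 14) = 19

19


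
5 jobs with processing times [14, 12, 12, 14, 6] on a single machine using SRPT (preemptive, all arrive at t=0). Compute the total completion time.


Since all jobs arrive at t=0, SRPT equals SPT ordering.
SPT order: [6, 12, 12, 14, 14]
Completion times:
  Job 1: p=6, C=6
  Job 2: p=12, C=18
  Job 3: p=12, C=30
  Job 4: p=14, C=44
  Job 5: p=14, C=58
Total completion time = 6 + 18 + 30 + 44 + 58 = 156

156


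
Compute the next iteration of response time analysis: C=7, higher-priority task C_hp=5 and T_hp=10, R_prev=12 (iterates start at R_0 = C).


R_next = C + ceil(R_prev / T_hp) * C_hp
ceil(12 / 10) = ceil(1.2) = 2
Interference = 2 * 5 = 10
R_next = 7 + 10 = 17

17


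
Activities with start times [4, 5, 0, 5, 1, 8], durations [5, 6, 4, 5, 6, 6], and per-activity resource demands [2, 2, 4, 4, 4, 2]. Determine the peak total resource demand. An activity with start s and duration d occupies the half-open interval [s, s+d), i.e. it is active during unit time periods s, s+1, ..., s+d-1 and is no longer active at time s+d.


Each activity i is active on [start_i, start_i + duration_i).
Compute total resource usage per time slot:
  t=0: active resources = [4], total = 4
  t=1: active resources = [4, 4], total = 8
  t=2: active resources = [4, 4], total = 8
  t=3: active resources = [4, 4], total = 8
  t=4: active resources = [2, 4], total = 6
  t=5: active resources = [2, 2, 4, 4], total = 12
  t=6: active resources = [2, 2, 4, 4], total = 12
  t=7: active resources = [2, 2, 4], total = 8
  t=8: active resources = [2, 2, 4, 2], total = 10
  t=9: active resources = [2, 4, 2], total = 8
  t=10: active resources = [2, 2], total = 4
  t=11: active resources = [2], total = 2
  t=12: active resources = [2], total = 2
  t=13: active resources = [2], total = 2
Peak resource demand = 12

12


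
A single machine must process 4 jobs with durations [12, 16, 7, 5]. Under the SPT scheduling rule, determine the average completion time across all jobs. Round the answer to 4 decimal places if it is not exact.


Sort jobs by processing time (SPT order): [5, 7, 12, 16]
Compute completion times sequentially:
  Job 1: processing = 5, completes at 5
  Job 2: processing = 7, completes at 12
  Job 3: processing = 12, completes at 24
  Job 4: processing = 16, completes at 40
Sum of completion times = 81
Average completion time = 81/4 = 20.25

20.25


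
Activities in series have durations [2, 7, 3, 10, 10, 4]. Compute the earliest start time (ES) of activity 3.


Activity 3 starts after activities 1 through 2 complete.
Predecessor durations: [2, 7]
ES = 2 + 7 = 9

9


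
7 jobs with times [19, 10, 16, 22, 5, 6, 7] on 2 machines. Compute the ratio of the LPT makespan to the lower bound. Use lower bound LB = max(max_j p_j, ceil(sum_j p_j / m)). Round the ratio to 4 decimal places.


LPT order: [22, 19, 16, 10, 7, 6, 5]
Machine loads after assignment: [44, 41]
LPT makespan = 44
Lower bound = max(max_job, ceil(total/2)) = max(22, 43) = 43
Ratio = 44 / 43 = 1.0233

1.0233


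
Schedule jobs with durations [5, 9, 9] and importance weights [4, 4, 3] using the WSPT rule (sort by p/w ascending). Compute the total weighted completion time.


Compute p/w ratios and sort ascending (WSPT): [(5, 4), (9, 4), (9, 3)]
Compute weighted completion times:
  Job (p=5,w=4): C=5, w*C=4*5=20
  Job (p=9,w=4): C=14, w*C=4*14=56
  Job (p=9,w=3): C=23, w*C=3*23=69
Total weighted completion time = 145

145


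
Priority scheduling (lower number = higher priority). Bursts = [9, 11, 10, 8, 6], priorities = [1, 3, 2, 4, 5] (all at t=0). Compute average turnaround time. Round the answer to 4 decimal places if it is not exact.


Sort by priority (ascending = highest first):
Order: [(1, 9), (2, 10), (3, 11), (4, 8), (5, 6)]
Completion times:
  Priority 1, burst=9, C=9
  Priority 2, burst=10, C=19
  Priority 3, burst=11, C=30
  Priority 4, burst=8, C=38
  Priority 5, burst=6, C=44
Average turnaround = 140/5 = 28.0

28.0


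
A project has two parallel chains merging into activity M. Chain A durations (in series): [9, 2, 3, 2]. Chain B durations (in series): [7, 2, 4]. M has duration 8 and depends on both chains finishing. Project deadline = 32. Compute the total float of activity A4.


Forward pass: ES(A4) = sum of predecessors on chain A = 14
EF = ES + duration = 14 + 2 = 16
Backward pass: LF(M) = deadline = 32; LS(M) = 32 - 8 = 24
LF(A4) = LS(M) - sum(successors on chain A) = 24 - 0 = 24
LS = LF - duration = 24 - 2 = 22
Total float = LS - ES = 22 - 14 = 8

8


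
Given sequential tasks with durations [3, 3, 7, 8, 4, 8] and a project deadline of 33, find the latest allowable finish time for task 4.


LF(activity 4) = deadline - sum of successor durations
Successors: activities 5 through 6 with durations [4, 8]
Sum of successor durations = 12
LF = 33 - 12 = 21

21


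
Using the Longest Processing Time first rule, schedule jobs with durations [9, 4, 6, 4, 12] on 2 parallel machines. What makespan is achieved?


Sort jobs in decreasing order (LPT): [12, 9, 6, 4, 4]
Assign each job to the least loaded machine:
  Machine 1: jobs [12, 4], load = 16
  Machine 2: jobs [9, 6, 4], load = 19
Makespan = max load = 19

19


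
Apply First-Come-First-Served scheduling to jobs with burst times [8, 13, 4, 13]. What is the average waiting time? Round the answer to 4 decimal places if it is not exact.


FCFS order (as given): [8, 13, 4, 13]
Waiting times:
  Job 1: wait = 0
  Job 2: wait = 8
  Job 3: wait = 21
  Job 4: wait = 25
Sum of waiting times = 54
Average waiting time = 54/4 = 13.5

13.5


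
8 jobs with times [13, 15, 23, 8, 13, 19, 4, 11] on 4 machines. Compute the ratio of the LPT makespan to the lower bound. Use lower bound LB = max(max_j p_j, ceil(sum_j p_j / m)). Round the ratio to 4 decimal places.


LPT order: [23, 19, 15, 13, 13, 11, 8, 4]
Machine loads after assignment: [27, 27, 26, 26]
LPT makespan = 27
Lower bound = max(max_job, ceil(total/4)) = max(23, 27) = 27
Ratio = 27 / 27 = 1.0

1.0


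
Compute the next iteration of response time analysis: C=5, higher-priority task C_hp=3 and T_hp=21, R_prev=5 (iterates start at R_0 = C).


R_next = C + ceil(R_prev / T_hp) * C_hp
ceil(5 / 21) = ceil(0.2381) = 1
Interference = 1 * 3 = 3
R_next = 5 + 3 = 8

8


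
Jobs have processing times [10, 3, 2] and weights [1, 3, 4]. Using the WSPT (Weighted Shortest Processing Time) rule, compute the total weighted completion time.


Compute p/w ratios and sort ascending (WSPT): [(2, 4), (3, 3), (10, 1)]
Compute weighted completion times:
  Job (p=2,w=4): C=2, w*C=4*2=8
  Job (p=3,w=3): C=5, w*C=3*5=15
  Job (p=10,w=1): C=15, w*C=1*15=15
Total weighted completion time = 38

38


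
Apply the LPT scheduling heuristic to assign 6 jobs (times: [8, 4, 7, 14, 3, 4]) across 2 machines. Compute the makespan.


Sort jobs in decreasing order (LPT): [14, 8, 7, 4, 4, 3]
Assign each job to the least loaded machine:
  Machine 1: jobs [14, 4, 3], load = 21
  Machine 2: jobs [8, 7, 4], load = 19
Makespan = max load = 21

21


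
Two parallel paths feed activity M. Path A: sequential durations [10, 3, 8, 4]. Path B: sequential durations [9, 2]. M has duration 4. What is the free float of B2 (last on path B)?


ES(B2) = sum of predecessors on chain B = 9
EF(B2) = ES + duration = 9 + 2 = 11
Successor of B2 is M. ES(M) = max(sum(A), sum(B)) = max(25, 11) = 25
Free float = ES(successor) - EF(current) = 25 - 11 = 14

14


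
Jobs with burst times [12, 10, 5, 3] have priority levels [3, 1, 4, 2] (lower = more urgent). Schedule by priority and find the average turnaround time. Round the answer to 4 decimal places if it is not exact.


Sort by priority (ascending = highest first):
Order: [(1, 10), (2, 3), (3, 12), (4, 5)]
Completion times:
  Priority 1, burst=10, C=10
  Priority 2, burst=3, C=13
  Priority 3, burst=12, C=25
  Priority 4, burst=5, C=30
Average turnaround = 78/4 = 19.5

19.5


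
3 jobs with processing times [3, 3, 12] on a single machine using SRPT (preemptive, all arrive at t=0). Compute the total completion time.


Since all jobs arrive at t=0, SRPT equals SPT ordering.
SPT order: [3, 3, 12]
Completion times:
  Job 1: p=3, C=3
  Job 2: p=3, C=6
  Job 3: p=12, C=18
Total completion time = 3 + 6 + 18 = 27

27


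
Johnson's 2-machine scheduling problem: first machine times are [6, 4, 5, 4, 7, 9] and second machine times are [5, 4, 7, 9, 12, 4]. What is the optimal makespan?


Apply Johnson's rule:
  Group 1 (a <= b): [(2, 4, 4), (4, 4, 9), (3, 5, 7), (5, 7, 12)]
  Group 2 (a > b): [(1, 6, 5), (6, 9, 4)]
Optimal job order: [2, 4, 3, 5, 1, 6]
Schedule:
  Job 2: M1 done at 4, M2 done at 8
  Job 4: M1 done at 8, M2 done at 17
  Job 3: M1 done at 13, M2 done at 24
  Job 5: M1 done at 20, M2 done at 36
  Job 1: M1 done at 26, M2 done at 41
  Job 6: M1 done at 35, M2 done at 45
Makespan = 45

45


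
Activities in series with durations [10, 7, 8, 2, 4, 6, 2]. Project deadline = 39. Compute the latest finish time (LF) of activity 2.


LF(activity 2) = deadline - sum of successor durations
Successors: activities 3 through 7 with durations [8, 2, 4, 6, 2]
Sum of successor durations = 22
LF = 39 - 22 = 17

17


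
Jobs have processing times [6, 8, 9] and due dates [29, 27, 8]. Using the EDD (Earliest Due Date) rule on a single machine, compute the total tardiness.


Sort by due date (EDD order): [(9, 8), (8, 27), (6, 29)]
Compute completion times and tardiness:
  Job 1: p=9, d=8, C=9, tardiness=max(0,9-8)=1
  Job 2: p=8, d=27, C=17, tardiness=max(0,17-27)=0
  Job 3: p=6, d=29, C=23, tardiness=max(0,23-29)=0
Total tardiness = 1

1


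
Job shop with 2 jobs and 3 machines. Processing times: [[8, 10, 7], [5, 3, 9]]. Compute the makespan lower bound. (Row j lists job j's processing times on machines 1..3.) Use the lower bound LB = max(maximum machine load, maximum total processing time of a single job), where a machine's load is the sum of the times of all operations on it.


Machine loads:
  Machine 1: 8 + 5 = 13
  Machine 2: 10 + 3 = 13
  Machine 3: 7 + 9 = 16
Max machine load = 16
Job totals:
  Job 1: 25
  Job 2: 17
Max job total = 25
Lower bound = max(16, 25) = 25

25


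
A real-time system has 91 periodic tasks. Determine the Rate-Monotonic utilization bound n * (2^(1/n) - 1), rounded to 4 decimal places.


Compute 2^(1/91) = 1.0076460851
Subtract 1: 1.0076460851 - 1 = 0.0076460851
Multiply by n: 91 * 0.0076460851 = 0.6957937441
Round to 4 dp: 0.6958

0.6958


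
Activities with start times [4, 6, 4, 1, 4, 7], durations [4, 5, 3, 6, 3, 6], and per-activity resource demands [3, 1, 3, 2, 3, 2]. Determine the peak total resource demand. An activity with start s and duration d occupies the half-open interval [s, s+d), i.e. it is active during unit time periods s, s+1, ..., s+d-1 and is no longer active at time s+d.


Each activity i is active on [start_i, start_i + duration_i).
Compute total resource usage per time slot:
  t=0: active resources = [], total = 0
  t=1: active resources = [2], total = 2
  t=2: active resources = [2], total = 2
  t=3: active resources = [2], total = 2
  t=4: active resources = [3, 3, 2, 3], total = 11
  t=5: active resources = [3, 3, 2, 3], total = 11
  t=6: active resources = [3, 1, 3, 2, 3], total = 12
  t=7: active resources = [3, 1, 2], total = 6
  t=8: active resources = [1, 2], total = 3
  t=9: active resources = [1, 2], total = 3
  t=10: active resources = [1, 2], total = 3
  t=11: active resources = [2], total = 2
  t=12: active resources = [2], total = 2
Peak resource demand = 12

12


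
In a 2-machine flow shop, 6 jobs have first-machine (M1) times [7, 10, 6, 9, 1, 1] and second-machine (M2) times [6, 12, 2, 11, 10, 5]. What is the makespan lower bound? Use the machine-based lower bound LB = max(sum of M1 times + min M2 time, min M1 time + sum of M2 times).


LB1 = sum(M1 times) + min(M2 times) = 34 + 2 = 36
LB2 = min(M1 times) + sum(M2 times) = 1 + 46 = 47
Lower bound = max(LB1, LB2) = max(36, 47) = 47

47


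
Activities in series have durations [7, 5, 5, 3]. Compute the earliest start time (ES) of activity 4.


Activity 4 starts after activities 1 through 3 complete.
Predecessor durations: [7, 5, 5]
ES = 7 + 5 + 5 = 17

17


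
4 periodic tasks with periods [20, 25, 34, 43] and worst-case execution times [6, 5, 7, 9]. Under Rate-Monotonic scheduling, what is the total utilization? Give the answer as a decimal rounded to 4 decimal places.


Compute individual utilizations (exact fractions):
  Task 1: C/T = 6/20 = 3/10 (approx. 0.3)
  Task 2: C/T = 5/25 = 1/5 (approx. 0.2)
  Task 3: C/T = 7/34 (approx. 0.2059)
  Task 4: C/T = 9/43 (approx. 0.2093)
Total utilization U = 3/10 + 1/5 + 7/34 + 9/43 = 669/731
Rounded to 4 decimal places: U = 0.9152
RM (Liu & Layland) bound for 4 tasks = 0.756828; compare with U = 669/731 (approx. 0.915185)
bound < U <= 1, so the RM sufficient condition is not met (inconclusive; an exact test such as response-time analysis is needed).

0.9152


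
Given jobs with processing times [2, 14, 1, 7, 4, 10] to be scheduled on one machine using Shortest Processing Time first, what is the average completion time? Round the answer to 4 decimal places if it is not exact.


Sort jobs by processing time (SPT order): [1, 2, 4, 7, 10, 14]
Compute completion times sequentially:
  Job 1: processing = 1, completes at 1
  Job 2: processing = 2, completes at 3
  Job 3: processing = 4, completes at 7
  Job 4: processing = 7, completes at 14
  Job 5: processing = 10, completes at 24
  Job 6: processing = 14, completes at 38
Sum of completion times = 87
Average completion time = 87/6 = 14.5

14.5


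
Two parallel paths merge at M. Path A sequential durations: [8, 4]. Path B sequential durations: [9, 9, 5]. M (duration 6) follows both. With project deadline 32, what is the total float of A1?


Forward pass: ES(A1) = sum of predecessors on chain A = 0
EF = ES + duration = 0 + 8 = 8
Backward pass: LF(M) = deadline = 32; LS(M) = 32 - 6 = 26
LF(A1) = LS(M) - sum(successors on chain A) = 26 - 4 = 22
LS = LF - duration = 22 - 8 = 14
Total float = LS - ES = 14 - 0 = 14

14


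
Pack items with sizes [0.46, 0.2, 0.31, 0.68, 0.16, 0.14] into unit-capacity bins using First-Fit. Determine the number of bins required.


Place items sequentially using First-Fit:
  Item 0.46 -> new Bin 1
  Item 0.2 -> Bin 1 (now 0.66)
  Item 0.31 -> Bin 1 (now 0.97)
  Item 0.68 -> new Bin 2
  Item 0.16 -> Bin 2 (now 0.84)
  Item 0.14 -> Bin 2 (now 0.98)
Total bins used = 2

2


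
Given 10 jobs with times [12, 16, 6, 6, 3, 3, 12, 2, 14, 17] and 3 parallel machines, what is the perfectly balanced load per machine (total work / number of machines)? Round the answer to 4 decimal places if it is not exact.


Total processing time = 12 + 16 + 6 + 6 + 3 + 3 + 12 + 2 + 14 + 17 = 91
Number of machines = 3
Ideal balanced load = 91 / 3 = 30.3333

30.3333


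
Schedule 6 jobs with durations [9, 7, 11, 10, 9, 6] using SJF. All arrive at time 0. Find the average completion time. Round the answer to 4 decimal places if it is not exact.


SJF order (ascending): [6, 7, 9, 9, 10, 11]
Completion times:
  Job 1: burst=6, C=6
  Job 2: burst=7, C=13
  Job 3: burst=9, C=22
  Job 4: burst=9, C=31
  Job 5: burst=10, C=41
  Job 6: burst=11, C=52
Average completion = 165/6 = 27.5

27.5


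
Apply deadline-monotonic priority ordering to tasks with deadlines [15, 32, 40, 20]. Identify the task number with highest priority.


Sort tasks by relative deadline (ascending):
  Task 1: deadline = 15
  Task 4: deadline = 20
  Task 2: deadline = 32
  Task 3: deadline = 40
Priority order (highest first): [1, 4, 2, 3]
Highest priority task = 1

1


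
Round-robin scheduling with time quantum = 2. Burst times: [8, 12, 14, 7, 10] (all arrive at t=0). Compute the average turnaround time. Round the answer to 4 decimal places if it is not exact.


Time quantum = 2
Execution trace:
  J1 runs 2 units, time = 2
  J2 runs 2 units, time = 4
  J3 runs 2 units, time = 6
  J4 runs 2 units, time = 8
  J5 runs 2 units, time = 10
  J1 runs 2 units, time = 12
  J2 runs 2 units, time = 14
  J3 runs 2 units, time = 16
  J4 runs 2 units, time = 18
  J5 runs 2 units, time = 20
  J1 runs 2 units, time = 22
  J2 runs 2 units, time = 24
  J3 runs 2 units, time = 26
  J4 runs 2 units, time = 28
  J5 runs 2 units, time = 30
  J1 runs 2 units, time = 32
  J2 runs 2 units, time = 34
  J3 runs 2 units, time = 36
  J4 runs 1 units, time = 37
  J5 runs 2 units, time = 39
  J2 runs 2 units, time = 41
  J3 runs 2 units, time = 43
  J5 runs 2 units, time = 45
  J2 runs 2 units, time = 47
  J3 runs 2 units, time = 49
  J3 runs 2 units, time = 51
Finish times: [32, 47, 51, 37, 45]
Average turnaround = 212/5 = 42.4

42.4


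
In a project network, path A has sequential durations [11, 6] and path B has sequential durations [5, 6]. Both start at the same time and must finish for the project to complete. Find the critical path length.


Path A total = 11 + 6 = 17
Path B total = 5 + 6 = 11
Critical path = longest path = max(17, 11) = 17

17


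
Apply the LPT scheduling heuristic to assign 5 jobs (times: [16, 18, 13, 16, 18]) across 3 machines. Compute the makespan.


Sort jobs in decreasing order (LPT): [18, 18, 16, 16, 13]
Assign each job to the least loaded machine:
  Machine 1: jobs [18, 13], load = 31
  Machine 2: jobs [18], load = 18
  Machine 3: jobs [16, 16], load = 32
Makespan = max load = 32

32


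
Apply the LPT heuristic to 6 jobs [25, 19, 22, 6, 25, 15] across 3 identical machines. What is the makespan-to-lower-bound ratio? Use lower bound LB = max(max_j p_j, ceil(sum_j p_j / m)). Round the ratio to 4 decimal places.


LPT order: [25, 25, 22, 19, 15, 6]
Machine loads after assignment: [40, 31, 41]
LPT makespan = 41
Lower bound = max(max_job, ceil(total/3)) = max(25, 38) = 38
Ratio = 41 / 38 = 1.0789

1.0789


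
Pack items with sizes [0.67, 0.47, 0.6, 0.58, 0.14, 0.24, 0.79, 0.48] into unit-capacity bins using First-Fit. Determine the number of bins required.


Place items sequentially using First-Fit:
  Item 0.67 -> new Bin 1
  Item 0.47 -> new Bin 2
  Item 0.6 -> new Bin 3
  Item 0.58 -> new Bin 4
  Item 0.14 -> Bin 1 (now 0.81)
  Item 0.24 -> Bin 2 (now 0.71)
  Item 0.79 -> new Bin 5
  Item 0.48 -> new Bin 6
Total bins used = 6

6


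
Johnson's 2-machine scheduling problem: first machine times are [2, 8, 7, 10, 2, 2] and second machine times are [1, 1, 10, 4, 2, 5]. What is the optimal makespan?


Apply Johnson's rule:
  Group 1 (a <= b): [(5, 2, 2), (6, 2, 5), (3, 7, 10)]
  Group 2 (a > b): [(4, 10, 4), (1, 2, 1), (2, 8, 1)]
Optimal job order: [5, 6, 3, 4, 1, 2]
Schedule:
  Job 5: M1 done at 2, M2 done at 4
  Job 6: M1 done at 4, M2 done at 9
  Job 3: M1 done at 11, M2 done at 21
  Job 4: M1 done at 21, M2 done at 25
  Job 1: M1 done at 23, M2 done at 26
  Job 2: M1 done at 31, M2 done at 32
Makespan = 32

32


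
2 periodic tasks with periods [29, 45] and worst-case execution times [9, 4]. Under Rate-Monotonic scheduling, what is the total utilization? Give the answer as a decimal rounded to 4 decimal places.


Compute individual utilizations (exact fractions):
  Task 1: C/T = 9/29 (approx. 0.3103)
  Task 2: C/T = 4/45 (approx. 0.0889)
Total utilization U = 9/29 + 4/45 = 521/1305
Rounded to 4 decimal places: U = 0.3992
RM (Liu & Layland) bound for 2 tasks = 0.828427; compare with U = 521/1305 (approx. 0.399234)
U <= bound, so schedulable by RM sufficient condition.

0.3992


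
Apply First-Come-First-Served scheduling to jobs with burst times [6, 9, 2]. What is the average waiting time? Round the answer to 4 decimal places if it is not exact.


FCFS order (as given): [6, 9, 2]
Waiting times:
  Job 1: wait = 0
  Job 2: wait = 6
  Job 3: wait = 15
Sum of waiting times = 21
Average waiting time = 21/3 = 7.0

7.0


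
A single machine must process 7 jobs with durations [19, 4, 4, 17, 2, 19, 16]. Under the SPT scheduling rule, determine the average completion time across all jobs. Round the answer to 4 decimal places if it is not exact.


Sort jobs by processing time (SPT order): [2, 4, 4, 16, 17, 19, 19]
Compute completion times sequentially:
  Job 1: processing = 2, completes at 2
  Job 2: processing = 4, completes at 6
  Job 3: processing = 4, completes at 10
  Job 4: processing = 16, completes at 26
  Job 5: processing = 17, completes at 43
  Job 6: processing = 19, completes at 62
  Job 7: processing = 19, completes at 81
Sum of completion times = 230
Average completion time = 230/7 = 32.8571

32.8571


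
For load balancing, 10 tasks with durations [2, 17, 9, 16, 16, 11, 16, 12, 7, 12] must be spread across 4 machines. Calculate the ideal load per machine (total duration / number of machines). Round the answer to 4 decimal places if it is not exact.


Total processing time = 2 + 17 + 9 + 16 + 16 + 11 + 16 + 12 + 7 + 12 = 118
Number of machines = 4
Ideal balanced load = 118 / 4 = 29.5

29.5


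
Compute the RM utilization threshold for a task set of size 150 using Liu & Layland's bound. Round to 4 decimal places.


Compute 2^(1/150) = 1.0046316744
Subtract 1: 1.0046316744 - 1 = 0.0046316744
Multiply by n: 150 * 0.0046316744 = 0.6947511600
Round to 4 dp: 0.6948

0.6948


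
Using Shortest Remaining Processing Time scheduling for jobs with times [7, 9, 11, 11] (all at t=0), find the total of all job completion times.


Since all jobs arrive at t=0, SRPT equals SPT ordering.
SPT order: [7, 9, 11, 11]
Completion times:
  Job 1: p=7, C=7
  Job 2: p=9, C=16
  Job 3: p=11, C=27
  Job 4: p=11, C=38
Total completion time = 7 + 16 + 27 + 38 = 88

88


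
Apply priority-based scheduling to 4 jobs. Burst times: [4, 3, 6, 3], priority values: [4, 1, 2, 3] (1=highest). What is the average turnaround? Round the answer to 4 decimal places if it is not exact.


Sort by priority (ascending = highest first):
Order: [(1, 3), (2, 6), (3, 3), (4, 4)]
Completion times:
  Priority 1, burst=3, C=3
  Priority 2, burst=6, C=9
  Priority 3, burst=3, C=12
  Priority 4, burst=4, C=16
Average turnaround = 40/4 = 10.0

10.0


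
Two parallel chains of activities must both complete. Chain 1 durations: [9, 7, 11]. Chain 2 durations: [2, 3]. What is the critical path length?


Path A total = 9 + 7 + 11 = 27
Path B total = 2 + 3 = 5
Critical path = longest path = max(27, 5) = 27

27


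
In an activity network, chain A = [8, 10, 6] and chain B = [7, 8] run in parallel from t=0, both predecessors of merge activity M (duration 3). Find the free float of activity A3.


ES(A3) = sum of predecessors on chain A = 18
EF(A3) = ES + duration = 18 + 6 = 24
Successor of A3 is M. ES(M) = max(sum(A), sum(B)) = max(24, 15) = 24
Free float = ES(successor) - EF(current) = 24 - 24 = 0

0


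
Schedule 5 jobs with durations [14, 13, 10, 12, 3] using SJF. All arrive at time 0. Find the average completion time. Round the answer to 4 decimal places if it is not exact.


SJF order (ascending): [3, 10, 12, 13, 14]
Completion times:
  Job 1: burst=3, C=3
  Job 2: burst=10, C=13
  Job 3: burst=12, C=25
  Job 4: burst=13, C=38
  Job 5: burst=14, C=52
Average completion = 131/5 = 26.2

26.2


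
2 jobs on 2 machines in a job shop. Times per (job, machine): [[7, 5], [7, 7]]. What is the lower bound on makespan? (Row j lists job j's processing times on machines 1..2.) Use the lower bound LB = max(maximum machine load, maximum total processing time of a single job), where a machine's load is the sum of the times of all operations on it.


Machine loads:
  Machine 1: 7 + 7 = 14
  Machine 2: 5 + 7 = 12
Max machine load = 14
Job totals:
  Job 1: 12
  Job 2: 14
Max job total = 14
Lower bound = max(14, 14) = 14

14


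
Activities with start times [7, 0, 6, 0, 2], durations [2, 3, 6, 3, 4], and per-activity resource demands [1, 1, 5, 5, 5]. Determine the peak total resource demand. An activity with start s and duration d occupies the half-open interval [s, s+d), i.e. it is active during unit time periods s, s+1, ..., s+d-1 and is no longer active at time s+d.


Each activity i is active on [start_i, start_i + duration_i).
Compute total resource usage per time slot:
  t=0: active resources = [1, 5], total = 6
  t=1: active resources = [1, 5], total = 6
  t=2: active resources = [1, 5, 5], total = 11
  t=3: active resources = [5], total = 5
  t=4: active resources = [5], total = 5
  t=5: active resources = [5], total = 5
  t=6: active resources = [5], total = 5
  t=7: active resources = [1, 5], total = 6
  t=8: active resources = [1, 5], total = 6
  t=9: active resources = [5], total = 5
  t=10: active resources = [5], total = 5
  t=11: active resources = [5], total = 5
Peak resource demand = 11

11


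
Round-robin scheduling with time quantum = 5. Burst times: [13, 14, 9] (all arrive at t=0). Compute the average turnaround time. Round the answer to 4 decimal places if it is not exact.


Time quantum = 5
Execution trace:
  J1 runs 5 units, time = 5
  J2 runs 5 units, time = 10
  J3 runs 5 units, time = 15
  J1 runs 5 units, time = 20
  J2 runs 5 units, time = 25
  J3 runs 4 units, time = 29
  J1 runs 3 units, time = 32
  J2 runs 4 units, time = 36
Finish times: [32, 36, 29]
Average turnaround = 97/3 = 32.3333

32.3333


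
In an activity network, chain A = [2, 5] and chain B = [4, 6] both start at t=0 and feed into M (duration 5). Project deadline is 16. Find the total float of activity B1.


Forward pass: ES(B1) = sum of predecessors on chain B = 0
EF = ES + duration = 0 + 4 = 4
Backward pass: LF(M) = deadline = 16; LS(M) = 16 - 5 = 11
LF(B1) = LS(M) - sum(successors on chain B) = 11 - 6 = 5
LS = LF - duration = 5 - 4 = 1
Total float = LS - ES = 1 - 0 = 1

1


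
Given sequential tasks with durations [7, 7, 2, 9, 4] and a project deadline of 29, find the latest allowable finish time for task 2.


LF(activity 2) = deadline - sum of successor durations
Successors: activities 3 through 5 with durations [2, 9, 4]
Sum of successor durations = 15
LF = 29 - 15 = 14

14


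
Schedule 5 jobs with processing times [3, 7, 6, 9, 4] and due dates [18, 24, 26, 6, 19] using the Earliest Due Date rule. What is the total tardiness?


Sort by due date (EDD order): [(9, 6), (3, 18), (4, 19), (7, 24), (6, 26)]
Compute completion times and tardiness:
  Job 1: p=9, d=6, C=9, tardiness=max(0,9-6)=3
  Job 2: p=3, d=18, C=12, tardiness=max(0,12-18)=0
  Job 3: p=4, d=19, C=16, tardiness=max(0,16-19)=0
  Job 4: p=7, d=24, C=23, tardiness=max(0,23-24)=0
  Job 5: p=6, d=26, C=29, tardiness=max(0,29-26)=3
Total tardiness = 6

6


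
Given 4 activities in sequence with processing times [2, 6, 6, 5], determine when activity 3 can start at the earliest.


Activity 3 starts after activities 1 through 2 complete.
Predecessor durations: [2, 6]
ES = 2 + 6 = 8

8


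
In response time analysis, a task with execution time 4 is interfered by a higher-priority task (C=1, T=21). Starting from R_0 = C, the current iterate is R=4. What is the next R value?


R_next = C + ceil(R_prev / T_hp) * C_hp
ceil(4 / 21) = ceil(0.1905) = 1
Interference = 1 * 1 = 1
R_next = 4 + 1 = 5

5


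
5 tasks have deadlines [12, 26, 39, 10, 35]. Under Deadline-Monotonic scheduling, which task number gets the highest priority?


Sort tasks by relative deadline (ascending):
  Task 4: deadline = 10
  Task 1: deadline = 12
  Task 2: deadline = 26
  Task 5: deadline = 35
  Task 3: deadline = 39
Priority order (highest first): [4, 1, 2, 5, 3]
Highest priority task = 4

4


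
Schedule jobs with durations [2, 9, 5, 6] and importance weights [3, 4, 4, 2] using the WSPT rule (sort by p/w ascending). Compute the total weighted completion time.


Compute p/w ratios and sort ascending (WSPT): [(2, 3), (5, 4), (9, 4), (6, 2)]
Compute weighted completion times:
  Job (p=2,w=3): C=2, w*C=3*2=6
  Job (p=5,w=4): C=7, w*C=4*7=28
  Job (p=9,w=4): C=16, w*C=4*16=64
  Job (p=6,w=2): C=22, w*C=2*22=44
Total weighted completion time = 142

142


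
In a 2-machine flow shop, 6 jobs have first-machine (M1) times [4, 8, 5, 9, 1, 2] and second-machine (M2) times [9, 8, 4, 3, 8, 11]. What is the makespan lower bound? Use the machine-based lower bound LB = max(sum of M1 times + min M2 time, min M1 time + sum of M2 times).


LB1 = sum(M1 times) + min(M2 times) = 29 + 3 = 32
LB2 = min(M1 times) + sum(M2 times) = 1 + 43 = 44
Lower bound = max(LB1, LB2) = max(32, 44) = 44

44


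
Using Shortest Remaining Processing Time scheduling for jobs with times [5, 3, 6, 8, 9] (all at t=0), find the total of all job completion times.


Since all jobs arrive at t=0, SRPT equals SPT ordering.
SPT order: [3, 5, 6, 8, 9]
Completion times:
  Job 1: p=3, C=3
  Job 2: p=5, C=8
  Job 3: p=6, C=14
  Job 4: p=8, C=22
  Job 5: p=9, C=31
Total completion time = 3 + 8 + 14 + 22 + 31 = 78

78
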